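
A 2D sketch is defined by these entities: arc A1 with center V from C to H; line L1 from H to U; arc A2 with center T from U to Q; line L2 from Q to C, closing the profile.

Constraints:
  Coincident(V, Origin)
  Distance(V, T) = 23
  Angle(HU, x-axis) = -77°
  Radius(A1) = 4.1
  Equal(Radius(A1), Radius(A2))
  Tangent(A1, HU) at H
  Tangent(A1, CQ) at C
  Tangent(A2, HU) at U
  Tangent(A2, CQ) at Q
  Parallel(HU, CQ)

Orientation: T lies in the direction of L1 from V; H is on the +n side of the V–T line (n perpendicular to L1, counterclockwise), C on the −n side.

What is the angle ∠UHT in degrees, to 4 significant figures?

10.11°

The slot axis is L1's direction at -77.0°, so u = (cos -77.0°, sin -77.0°) = (0.2250, -0.9744) and n = (−sin -77.0°, cos -77.0°) = (0.9744, 0.2250). V is at the origin and T lies 23.0 along u from V, so T = 23.0·u = (5.174, -22.41). Tangency of A1 to both parallel lines with radius 4.1 puts H and C at V ± 4.1·n: H = (3.995, 0.9223), C = (-3.995, -0.9223). Equal radii place U and Q the same way about T: U = T + 4.1·n = (9.169, -21.49), Q = T − 4.1·n = (1.179, -23.33). Then cos ∠UHT = HU·HT / (|HU||HT|), giving 10.11°.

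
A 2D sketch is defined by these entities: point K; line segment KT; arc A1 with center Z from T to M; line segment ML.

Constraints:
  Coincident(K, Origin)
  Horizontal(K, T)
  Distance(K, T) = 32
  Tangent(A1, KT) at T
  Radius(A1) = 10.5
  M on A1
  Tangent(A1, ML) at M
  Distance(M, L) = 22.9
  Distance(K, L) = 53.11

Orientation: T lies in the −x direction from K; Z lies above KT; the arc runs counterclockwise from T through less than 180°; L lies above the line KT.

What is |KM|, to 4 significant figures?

30.38

Checks: |ZM| = 10.50 ✓; ∠(ZM, ML) = 90.00° ✓; |ML| = 22.90 ✓; |KL| = 53.11 ✓.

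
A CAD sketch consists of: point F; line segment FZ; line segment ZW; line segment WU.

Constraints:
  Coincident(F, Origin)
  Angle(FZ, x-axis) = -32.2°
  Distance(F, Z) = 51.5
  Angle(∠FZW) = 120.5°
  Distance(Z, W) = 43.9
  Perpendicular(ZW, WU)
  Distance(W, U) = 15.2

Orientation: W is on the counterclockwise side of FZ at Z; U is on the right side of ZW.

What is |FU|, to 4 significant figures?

91.95

F is at the origin; FZ runs at -32.2° with length 51.5, so Z = 51.5·(cos -32.2°, sin -32.2°) = (43.58, -27.44). ∠FZW = 120.5°, so ZW runs at -32.2° + (180° − 120.5°) = 27.30° from the x-axis; with |ZW| = 43.9, W = Z + 43.9·(cos 27.30°, sin 27.30°) = (82.59, -7.308). ZW ⟂ WU; with |WU| = 15.2 on the right of ZW, U = W + 15.2·(0.4586, -0.8886) = (89.56, -20.82). Then |FU| = |U − F| = 91.95.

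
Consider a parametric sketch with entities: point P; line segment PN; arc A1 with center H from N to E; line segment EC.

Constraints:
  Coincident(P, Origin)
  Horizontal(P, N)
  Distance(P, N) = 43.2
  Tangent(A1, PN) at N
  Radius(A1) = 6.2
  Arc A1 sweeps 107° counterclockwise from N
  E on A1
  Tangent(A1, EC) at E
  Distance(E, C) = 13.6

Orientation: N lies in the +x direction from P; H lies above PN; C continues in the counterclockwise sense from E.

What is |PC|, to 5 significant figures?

49.805

On A1, N sits at bearing -90° from H; a 107° counterclockwise sweep puts E at bearing 17°, so E = H + 6.2·(cos 17°, sin 17°) = (49.129, 8.0127). Since A1 is tangent to EC there, HE ⟂ EC, so EC runs along (−sin 17°, cos 17°); with |EC| = 13.6, C = (45.153, 21.018). Then |PC| = |C − P| = 49.805.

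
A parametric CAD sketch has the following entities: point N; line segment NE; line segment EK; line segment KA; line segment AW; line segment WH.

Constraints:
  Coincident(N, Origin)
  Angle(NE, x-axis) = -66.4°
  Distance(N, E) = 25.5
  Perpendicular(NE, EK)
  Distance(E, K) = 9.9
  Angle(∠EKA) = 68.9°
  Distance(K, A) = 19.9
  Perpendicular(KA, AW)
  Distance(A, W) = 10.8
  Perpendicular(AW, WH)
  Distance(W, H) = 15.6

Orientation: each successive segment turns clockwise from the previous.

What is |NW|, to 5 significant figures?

13.076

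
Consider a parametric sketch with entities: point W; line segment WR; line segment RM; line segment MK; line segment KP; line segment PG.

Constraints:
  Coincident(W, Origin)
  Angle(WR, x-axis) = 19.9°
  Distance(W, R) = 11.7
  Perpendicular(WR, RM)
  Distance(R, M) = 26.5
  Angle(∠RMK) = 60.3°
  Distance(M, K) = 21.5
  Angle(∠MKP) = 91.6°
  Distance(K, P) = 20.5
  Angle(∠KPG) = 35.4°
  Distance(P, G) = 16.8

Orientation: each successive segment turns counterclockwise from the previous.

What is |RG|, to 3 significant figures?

16.0

∠MKP = 91.6° gives KP at -42.0° from the x-axis; with |KP| = 20.5, P = (3.28, -1.19). ∠KPG = 35.4° gives PG at 103° from the x-axis; with |PG| = 16.8, G = (-0.384, 15.2). Then |RG| = |G − R| = 16.0.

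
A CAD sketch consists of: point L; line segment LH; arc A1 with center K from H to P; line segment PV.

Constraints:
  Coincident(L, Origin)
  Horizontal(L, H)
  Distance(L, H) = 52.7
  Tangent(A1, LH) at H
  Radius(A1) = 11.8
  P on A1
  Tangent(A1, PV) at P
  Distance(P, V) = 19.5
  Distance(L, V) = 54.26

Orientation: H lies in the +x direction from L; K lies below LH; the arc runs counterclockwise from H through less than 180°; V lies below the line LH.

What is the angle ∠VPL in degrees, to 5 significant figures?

114.94°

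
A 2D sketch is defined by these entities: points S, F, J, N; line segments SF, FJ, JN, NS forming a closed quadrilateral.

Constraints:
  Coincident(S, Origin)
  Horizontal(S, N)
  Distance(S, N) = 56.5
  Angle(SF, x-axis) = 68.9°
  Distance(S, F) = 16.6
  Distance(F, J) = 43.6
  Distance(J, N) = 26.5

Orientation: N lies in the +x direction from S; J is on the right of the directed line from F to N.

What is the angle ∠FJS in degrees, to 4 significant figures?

22.33°

Checks: |FJ| = 43.60 ✓; |JN| = 26.50 ✓.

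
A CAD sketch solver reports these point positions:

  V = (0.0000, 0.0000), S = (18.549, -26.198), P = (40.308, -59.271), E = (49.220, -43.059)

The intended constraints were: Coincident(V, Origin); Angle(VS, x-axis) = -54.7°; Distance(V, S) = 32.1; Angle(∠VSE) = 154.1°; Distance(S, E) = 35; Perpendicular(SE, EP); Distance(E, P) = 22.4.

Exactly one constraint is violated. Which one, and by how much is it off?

Distance(E, P) = 22.4 — off by 3.90.

V = (0.00, 0.00) ✓; VS at -54.70° ✓; |VS| = 32.10 ✓; ∠VSE = 154.1° ✓; |SE| = 35.00 ✓; ∠(SE, EP) = 90.00° ✓; |EP| = 18.50 ✗.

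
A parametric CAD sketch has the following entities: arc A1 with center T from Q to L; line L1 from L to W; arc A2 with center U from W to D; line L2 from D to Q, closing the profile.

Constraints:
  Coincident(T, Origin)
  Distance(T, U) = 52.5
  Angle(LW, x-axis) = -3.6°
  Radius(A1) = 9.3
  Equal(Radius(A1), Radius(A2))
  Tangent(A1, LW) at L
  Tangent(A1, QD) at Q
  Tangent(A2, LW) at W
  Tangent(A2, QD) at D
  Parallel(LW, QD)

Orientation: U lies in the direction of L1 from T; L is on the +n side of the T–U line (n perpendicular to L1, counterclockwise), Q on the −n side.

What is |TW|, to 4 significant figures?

53.32

The slot axis is L1's direction at -3.6°, so u = (cos -3.6°, sin -3.6°) = (0.9980, -0.06279) and n = (−sin -3.6°, cos -3.6°) = (0.06279, 0.9980). T is at the origin and U lies 52.5 along u from T, so U = 52.5·u = (52.40, -3.297). Tangency of A1 to both parallel lines with radius 9.3 puts L and Q at T ± 9.3·n: L = (0.5840, 9.282), Q = (-0.5840, -9.282). Equal radii place W and D the same way about U: W = U + 9.3·n = (52.98, 5.985), D = U − 9.3·n = (51.81, -12.58). Then |TW| = |W − T| = 53.32.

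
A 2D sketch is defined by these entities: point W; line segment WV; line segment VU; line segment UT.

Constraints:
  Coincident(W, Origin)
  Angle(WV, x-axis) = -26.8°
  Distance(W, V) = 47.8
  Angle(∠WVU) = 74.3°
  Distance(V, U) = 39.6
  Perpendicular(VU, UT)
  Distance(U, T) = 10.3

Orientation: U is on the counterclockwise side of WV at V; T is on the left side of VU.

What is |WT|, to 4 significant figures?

44.57

W is at the origin; WV runs at -26.8° with length 47.8, so V = 47.8·(cos -26.8°, sin -26.8°) = (42.67, -21.55). ∠WVU = 74.3°, so VU runs at -26.8° + (180° − 74.3°) = 78.90° from the x-axis; with |VU| = 39.6, U = V + 39.6·(cos 78.90°, sin 78.90°) = (50.29, 17.31). VU is perpendicular to UT; with |UT| = 10.3 on the left of VU, T = U + 10.3·(-0.9813, 0.1925) = (40.18, 19.29). Then |WT| = |T − W| = 44.57.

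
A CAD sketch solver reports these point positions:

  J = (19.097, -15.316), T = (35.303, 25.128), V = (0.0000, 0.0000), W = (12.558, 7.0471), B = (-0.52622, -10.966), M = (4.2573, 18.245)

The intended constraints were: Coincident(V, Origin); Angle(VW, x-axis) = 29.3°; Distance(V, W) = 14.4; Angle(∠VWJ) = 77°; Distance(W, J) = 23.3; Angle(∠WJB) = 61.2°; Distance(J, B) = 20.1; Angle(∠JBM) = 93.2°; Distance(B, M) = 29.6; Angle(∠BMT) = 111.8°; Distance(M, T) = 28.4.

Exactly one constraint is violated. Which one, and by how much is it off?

Distance(M, T) = 28.4 — off by 3.40.

V = (0.00, 0.00) ✓; VW at 29.30° ✓; |VW| = 14.40 ✓; ∠VWJ = 77.00° ✓; |WJ| = 23.30 ✓; ∠WJB = 61.20° ✓; |JB| = 20.10 ✓; ∠JBM = 93.20° ✓; |BM| = 29.60 ✓; ∠BMT = 111.8° ✓; |MT| = 31.80 ✗.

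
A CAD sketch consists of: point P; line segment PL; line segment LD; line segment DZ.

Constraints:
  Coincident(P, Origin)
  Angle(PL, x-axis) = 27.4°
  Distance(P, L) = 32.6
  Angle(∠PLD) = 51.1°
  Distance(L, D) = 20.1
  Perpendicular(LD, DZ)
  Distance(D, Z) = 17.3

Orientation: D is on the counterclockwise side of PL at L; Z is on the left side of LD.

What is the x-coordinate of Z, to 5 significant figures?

3.5843

P is at the origin; PL runs at 27.4° with length 32.6, so L = 32.6·(cos 27.4°, sin 27.4°) = (28.943, 15.003). ∠PLD = 51.1°, so LD runs at 27.4° + (180° − 51.1°) = 156.30° from the x-axis; with |LD| = 20.1, D = L + 20.1·(cos 156.30°, sin 156.30°) = (10.538, 23.082). LD is perpendicular to DZ; with |DZ| = 17.3 on the left of LD, Z = D + 17.3·(-0.40195, -0.91566) = (3.5843, 7.2407). So Z.x = 3.5843.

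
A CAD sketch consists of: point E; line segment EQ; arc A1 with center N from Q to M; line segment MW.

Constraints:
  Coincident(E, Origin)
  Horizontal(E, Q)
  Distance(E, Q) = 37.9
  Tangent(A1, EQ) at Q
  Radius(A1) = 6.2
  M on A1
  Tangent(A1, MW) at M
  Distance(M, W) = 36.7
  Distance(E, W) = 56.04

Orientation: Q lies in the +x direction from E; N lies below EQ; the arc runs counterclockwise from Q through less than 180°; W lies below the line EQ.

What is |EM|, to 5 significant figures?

32.462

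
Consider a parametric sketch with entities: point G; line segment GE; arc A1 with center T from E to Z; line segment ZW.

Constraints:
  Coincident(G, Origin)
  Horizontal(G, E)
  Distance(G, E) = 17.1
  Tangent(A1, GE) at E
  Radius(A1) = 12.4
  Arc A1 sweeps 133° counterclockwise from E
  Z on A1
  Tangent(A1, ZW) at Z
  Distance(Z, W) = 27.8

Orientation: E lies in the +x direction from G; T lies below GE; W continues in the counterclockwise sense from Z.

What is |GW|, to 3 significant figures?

49.2

G is at the origin; G and E share the same y with |GE| = 17.1 and E on the +x side, so E = (17.1, 0.00). Tangency of A1 to GE means the radius TE is perpendicular to GE, so T = E + (0, -12.4) = (17.1, -12.4). On A1, E sits at bearing 90° from T; a 133° counterclockwise sweep puts Z at bearing 223°, so Z = T + 12.4·(cos 223°, sin 223°) = (8.03, -20.9). Since A1 is tangent to ZW there, TZ ⟂ ZW, so ZW runs along (−sin 223°, cos 223°); with |ZW| = 27.8, W = (27.0, -41.2). Then |GW| = |W − G| = 49.2.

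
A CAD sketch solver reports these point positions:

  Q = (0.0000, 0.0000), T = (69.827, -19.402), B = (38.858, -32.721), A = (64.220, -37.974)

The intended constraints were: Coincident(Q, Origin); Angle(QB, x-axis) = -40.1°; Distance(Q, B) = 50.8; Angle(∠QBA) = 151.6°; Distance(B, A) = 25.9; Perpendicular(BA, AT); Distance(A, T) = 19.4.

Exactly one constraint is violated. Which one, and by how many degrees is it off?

Perpendicular(BA, AT) — off by 5.10°.

Q = (0.00, 0.00) ✓; QB at -40.10° ✓; |QB| = 50.80 ✓; ∠QBA = 151.6° ✓; |BA| = 25.90 ✓; ∠(BA, AT) = 84.90° ✗; |AT| = 19.40 ✓.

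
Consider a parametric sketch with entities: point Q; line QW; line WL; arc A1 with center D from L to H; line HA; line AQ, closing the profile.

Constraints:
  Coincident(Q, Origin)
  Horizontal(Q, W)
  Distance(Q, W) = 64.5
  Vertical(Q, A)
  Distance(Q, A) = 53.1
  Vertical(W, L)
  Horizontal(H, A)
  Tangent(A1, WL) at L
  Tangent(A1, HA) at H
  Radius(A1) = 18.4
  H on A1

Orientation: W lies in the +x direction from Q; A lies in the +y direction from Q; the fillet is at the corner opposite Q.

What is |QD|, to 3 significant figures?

57.7

Q is at the origin; Q and W share the same y with |QW| = 64.5 and W on the +x side, so W = (64.5, 0.00). QA is vertical with |QA| = 53.1 and A on the +y side, so A = (0.00, 53.1). The virtual corner opposite Q is at (64.5, 53.1). A1 meets WL tangentially, so DL is at right angles to WL and since A1 is tangent to HA there, DH ⟂ HA, with radius 18.4, so the center D sits 18.4 in from both sides at D = (46.1, 34.7). Then |QD| = |D − Q| = 57.7.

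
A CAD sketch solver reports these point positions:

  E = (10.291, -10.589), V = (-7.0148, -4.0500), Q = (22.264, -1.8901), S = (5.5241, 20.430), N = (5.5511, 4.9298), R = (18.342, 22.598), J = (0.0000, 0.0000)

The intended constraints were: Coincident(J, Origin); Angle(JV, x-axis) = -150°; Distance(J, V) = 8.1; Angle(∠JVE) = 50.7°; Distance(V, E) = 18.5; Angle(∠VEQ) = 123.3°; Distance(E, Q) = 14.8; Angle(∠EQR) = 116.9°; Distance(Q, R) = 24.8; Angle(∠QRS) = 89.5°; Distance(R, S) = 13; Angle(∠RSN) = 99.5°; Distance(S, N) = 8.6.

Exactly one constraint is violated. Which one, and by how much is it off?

Distance(S, N) = 8.6 — off by 6.90.

J = (0.00, 0.00) ✓; JV at -150.0° ✓; |JV| = 8.100 ✓; ∠JVE = 50.70° ✓; |VE| = 18.50 ✓; ∠VEQ = 123.3° ✓; |EQ| = 14.80 ✓; ∠EQR = 116.9° ✓; |QR| = 24.80 ✓; ∠QRS = 89.50° ✓; |RS| = 13.00 ✓; ∠RSN = 99.50° ✓; |SN| = 15.50 ✗.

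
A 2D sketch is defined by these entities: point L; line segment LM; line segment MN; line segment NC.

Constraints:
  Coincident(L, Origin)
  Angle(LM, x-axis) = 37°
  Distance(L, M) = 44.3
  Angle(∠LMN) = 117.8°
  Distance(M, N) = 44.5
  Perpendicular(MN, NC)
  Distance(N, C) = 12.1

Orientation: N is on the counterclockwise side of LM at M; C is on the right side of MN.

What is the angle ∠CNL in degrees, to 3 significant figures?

121°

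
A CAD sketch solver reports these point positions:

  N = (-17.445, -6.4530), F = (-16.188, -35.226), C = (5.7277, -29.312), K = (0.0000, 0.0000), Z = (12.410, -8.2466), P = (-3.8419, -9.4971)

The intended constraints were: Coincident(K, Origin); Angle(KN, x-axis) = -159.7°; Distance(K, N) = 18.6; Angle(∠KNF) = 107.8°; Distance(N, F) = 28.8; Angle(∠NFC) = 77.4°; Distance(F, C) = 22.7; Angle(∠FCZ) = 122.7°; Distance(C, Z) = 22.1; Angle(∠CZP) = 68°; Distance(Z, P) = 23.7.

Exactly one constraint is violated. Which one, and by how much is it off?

Distance(Z, P) = 23.7 — off by 7.40.

K = (0.00, 0.00) ✓; KN at -159.7° ✓; |KN| = 18.60 ✓; ∠KNF = 107.8° ✓; |NF| = 28.80 ✓; ∠NFC = 77.40° ✓; |FC| = 22.70 ✓; ∠FCZ = 122.7° ✓; |CZ| = 22.10 ✓; ∠CZP = 68.00° ✓; |ZP| = 16.30 ✗.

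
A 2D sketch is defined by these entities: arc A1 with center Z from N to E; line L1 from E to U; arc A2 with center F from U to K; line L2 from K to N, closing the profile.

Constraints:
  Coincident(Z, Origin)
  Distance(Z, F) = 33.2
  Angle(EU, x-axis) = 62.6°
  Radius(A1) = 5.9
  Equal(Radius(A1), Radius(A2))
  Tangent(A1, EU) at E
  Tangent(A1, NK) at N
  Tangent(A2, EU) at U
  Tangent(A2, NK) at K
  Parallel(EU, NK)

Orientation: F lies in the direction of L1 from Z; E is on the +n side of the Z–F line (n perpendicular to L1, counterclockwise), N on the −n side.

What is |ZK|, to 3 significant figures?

33.7

The slot axis is L1's direction at 62.6°, so u = (cos 62.6°, sin 62.6°) = (0.460, 0.888) and n = (−sin 62.6°, cos 62.6°) = (-0.888, 0.460). Z is at the origin and F lies 33.2 along u from Z, so F = 33.2·u = (15.3, 29.5). Tangency of A1 to both parallel lines with radius 5.9 puts E and N at Z ± 5.9·n: E = (-5.24, 2.72), N = (5.24, -2.72). Equal radii place U and K the same way about F: U = F + 5.9·n = (10.0, 32.2), K = F − 5.9·n = (20.5, 26.8). Then |ZK| = |K − Z| = 33.7.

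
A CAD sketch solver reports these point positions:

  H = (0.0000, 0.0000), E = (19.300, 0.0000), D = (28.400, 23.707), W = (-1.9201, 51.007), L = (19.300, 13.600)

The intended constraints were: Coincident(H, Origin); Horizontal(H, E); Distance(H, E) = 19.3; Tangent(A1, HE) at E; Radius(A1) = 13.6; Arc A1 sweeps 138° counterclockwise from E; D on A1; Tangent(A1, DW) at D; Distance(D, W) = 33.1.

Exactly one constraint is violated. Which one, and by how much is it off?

Distance(D, W) = 33.1 — off by 7.70.

H = (0.00, 0.00) ✓; H.y = 0.00, E.y = 0.00 ✓; |HE| = 19.30 ✓; ∠(LE, EH) = 90.00° ✓; |LE| = 13.60 ✓; bearing(L→D) − bearing(L→E) = 138.0° ✓; |LD| = 13.60 ✓; ∠(LD, DW) = 90.00° ✓; |DW| = 40.80 ✗.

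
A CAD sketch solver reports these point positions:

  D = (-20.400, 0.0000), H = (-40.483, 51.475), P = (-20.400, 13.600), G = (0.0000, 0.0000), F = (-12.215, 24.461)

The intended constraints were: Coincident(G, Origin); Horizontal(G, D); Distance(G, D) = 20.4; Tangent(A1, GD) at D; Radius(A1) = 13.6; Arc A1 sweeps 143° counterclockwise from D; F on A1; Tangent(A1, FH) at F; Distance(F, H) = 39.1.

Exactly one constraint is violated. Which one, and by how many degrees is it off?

Tangent(A1, FH) at F — off by 6.70°.

G = (0.00, 0.00) ✓; G.y = 0.00, D.y = 0.00 ✓; |GD| = 20.40 ✓; ∠(PD, DG) = 90.00° ✓; |PD| = 13.60 ✓; bearing(P→F) − bearing(P→D) = 143.0° ✓; |PF| = 13.60 ✓; ∠(PF, FH) = 96.70° ✗; |FH| = 39.10 ✓.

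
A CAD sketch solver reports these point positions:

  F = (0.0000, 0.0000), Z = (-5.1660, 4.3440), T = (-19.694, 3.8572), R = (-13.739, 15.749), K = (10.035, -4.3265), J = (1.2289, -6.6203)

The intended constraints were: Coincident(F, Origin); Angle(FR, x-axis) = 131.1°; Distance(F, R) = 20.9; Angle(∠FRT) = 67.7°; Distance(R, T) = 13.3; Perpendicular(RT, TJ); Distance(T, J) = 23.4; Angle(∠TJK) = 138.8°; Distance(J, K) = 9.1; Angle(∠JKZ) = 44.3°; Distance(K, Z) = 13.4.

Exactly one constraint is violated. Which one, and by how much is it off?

Distance(K, Z) = 13.4 — off by 4.10.

F = (0.00, 0.00) ✓; FR at 131.1° ✓; |FR| = 20.90 ✓; ∠FRT = 67.70° ✓; |RT| = 13.30 ✓; ∠(RT, TJ) = 90.00° ✓; |TJ| = 23.40 ✓; ∠TJK = 138.8° ✓; |JK| = 9.100 ✓; ∠JKZ = 44.30° ✓; |KZ| = 17.50 ✗.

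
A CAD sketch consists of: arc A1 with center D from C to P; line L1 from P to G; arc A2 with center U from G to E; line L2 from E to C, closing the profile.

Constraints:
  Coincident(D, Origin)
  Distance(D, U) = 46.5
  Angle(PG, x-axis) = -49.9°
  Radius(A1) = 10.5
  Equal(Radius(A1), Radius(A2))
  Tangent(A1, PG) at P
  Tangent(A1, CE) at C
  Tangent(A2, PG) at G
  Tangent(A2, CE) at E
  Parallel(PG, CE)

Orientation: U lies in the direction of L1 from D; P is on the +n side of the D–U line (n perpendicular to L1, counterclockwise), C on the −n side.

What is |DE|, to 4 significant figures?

47.67

Tangency of A1 to both parallel lines with radius 10.5 puts P and C at D ± 10.5·n: P = (8.032, 6.763), C = (-8.032, -6.763). Equal radii place G and E the same way about U: G = U + 10.5·n = (37.98, -28.81), E = U − 10.5·n = (21.92, -42.33). Then |DE| = |E − D| = 47.67.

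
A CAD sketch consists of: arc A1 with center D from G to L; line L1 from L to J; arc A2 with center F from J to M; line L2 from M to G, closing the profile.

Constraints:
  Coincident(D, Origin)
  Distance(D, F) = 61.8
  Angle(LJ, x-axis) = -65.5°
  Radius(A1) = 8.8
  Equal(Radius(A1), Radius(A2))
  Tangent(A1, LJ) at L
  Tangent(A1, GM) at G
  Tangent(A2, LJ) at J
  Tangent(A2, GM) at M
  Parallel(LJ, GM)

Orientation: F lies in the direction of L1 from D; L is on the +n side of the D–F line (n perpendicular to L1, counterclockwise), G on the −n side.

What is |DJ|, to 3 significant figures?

62.4

Tangency of A1 to both parallel lines with radius 8.8 puts L and G at D ± 8.8·n: L = (8.01, 3.65), G = (-8.01, -3.65). Equal radii place J and M the same way about F: J = F + 8.8·n = (33.6, -52.6), M = F − 8.8·n = (17.6, -59.9). Then |DJ| = |J − D| = 62.4.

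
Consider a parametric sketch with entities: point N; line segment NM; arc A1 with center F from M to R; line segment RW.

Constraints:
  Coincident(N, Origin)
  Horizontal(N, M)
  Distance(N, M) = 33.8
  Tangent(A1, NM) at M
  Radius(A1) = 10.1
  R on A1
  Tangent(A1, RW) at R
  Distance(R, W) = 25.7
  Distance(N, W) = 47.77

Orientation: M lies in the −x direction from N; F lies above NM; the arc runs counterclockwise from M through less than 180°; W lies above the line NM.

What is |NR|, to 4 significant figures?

26.96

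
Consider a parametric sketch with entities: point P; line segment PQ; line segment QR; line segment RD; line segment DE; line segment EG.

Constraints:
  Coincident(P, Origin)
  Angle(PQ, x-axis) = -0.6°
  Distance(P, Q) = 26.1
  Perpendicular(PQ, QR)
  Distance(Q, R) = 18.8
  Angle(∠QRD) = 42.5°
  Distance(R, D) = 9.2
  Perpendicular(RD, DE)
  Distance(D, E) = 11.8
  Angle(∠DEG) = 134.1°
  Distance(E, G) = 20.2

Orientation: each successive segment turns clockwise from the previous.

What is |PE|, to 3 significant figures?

28.9

P is at the origin; PQ runs at -0.6° with length 26.1, so Q = (26.1, -0.273). The perpendicularity gives QR at right angles to PQ, so QR runs at -90.6°; with |QR| = 18.8, R = (25.9, -19.1). ∠QRD = 42.5° gives RD at 132° from the x-axis; with |RD| = 9.2, D = (19.8, -12.2). RD ⟂ DE, so DE runs at 41.9°; with |DE| = 11.8, E = (28.5, -4.34). Then |PE| = |E − P| = 28.9.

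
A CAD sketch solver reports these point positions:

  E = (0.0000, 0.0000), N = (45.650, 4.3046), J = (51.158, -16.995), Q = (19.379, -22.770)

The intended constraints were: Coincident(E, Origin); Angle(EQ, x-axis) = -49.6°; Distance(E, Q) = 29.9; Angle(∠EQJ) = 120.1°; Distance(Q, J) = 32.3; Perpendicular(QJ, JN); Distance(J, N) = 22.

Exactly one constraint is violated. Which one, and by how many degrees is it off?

Perpendicular(QJ, JN) — off by 4.20°.

E = (0.00, 0.00) ✓; EQ at -49.60° ✓; |EQ| = 29.90 ✓; ∠EQJ = 120.1° ✓; |QJ| = 32.30 ✓; ∠(QJ, JN) = 94.20° ✗; |JN| = 22.00 ✓.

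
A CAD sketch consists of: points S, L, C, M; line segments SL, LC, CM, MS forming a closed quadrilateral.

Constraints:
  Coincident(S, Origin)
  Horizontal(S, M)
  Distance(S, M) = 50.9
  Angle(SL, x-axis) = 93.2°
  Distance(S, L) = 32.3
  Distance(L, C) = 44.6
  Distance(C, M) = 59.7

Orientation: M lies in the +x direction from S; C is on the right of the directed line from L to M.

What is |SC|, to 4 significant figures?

14.18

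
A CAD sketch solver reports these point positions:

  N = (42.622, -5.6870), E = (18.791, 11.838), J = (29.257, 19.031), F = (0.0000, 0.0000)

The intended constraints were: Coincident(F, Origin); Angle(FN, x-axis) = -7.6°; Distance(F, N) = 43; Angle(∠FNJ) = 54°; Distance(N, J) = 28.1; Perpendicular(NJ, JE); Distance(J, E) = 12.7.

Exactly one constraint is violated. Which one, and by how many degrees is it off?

Perpendicular(NJ, JE) — off by 6.10°.

F = (0.00, 0.00) ✓; FN at -7.600° ✓; |FN| = 43.00 ✓; ∠FNJ = 54.00° ✓; |NJ| = 28.10 ✓; ∠(NJ, JE) = 96.10° ✗; |JE| = 12.70 ✓.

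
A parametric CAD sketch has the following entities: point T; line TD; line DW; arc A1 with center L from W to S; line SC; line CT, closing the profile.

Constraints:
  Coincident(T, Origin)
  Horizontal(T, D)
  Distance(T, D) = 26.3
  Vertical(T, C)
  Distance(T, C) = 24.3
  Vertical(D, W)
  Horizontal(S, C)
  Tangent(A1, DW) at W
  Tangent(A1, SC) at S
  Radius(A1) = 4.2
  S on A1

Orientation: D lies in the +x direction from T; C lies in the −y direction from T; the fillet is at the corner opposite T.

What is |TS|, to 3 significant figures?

32.8

T is at the origin; TD is horizontal with |TD| = 26.3 and D on the +x side, so D = (26.3, 0.00). TC is vertical with |TC| = 24.3 and C on the −y side, so C = (0.00, -24.3). The virtual corner opposite T is at (26.3, -24.3). A1 meets DW tangentially, so LW is at right angles to DW and the tangent condition forces LS to be normal to SC, with radius 4.2, so the center L sits 4.2 in from both sides at L = (22.1, -20.1). That places the tangent points at W = (26.3, -20.1) on DW and S = (22.1, -24.3) on SC. Then |TS| = |S − T| = 32.8.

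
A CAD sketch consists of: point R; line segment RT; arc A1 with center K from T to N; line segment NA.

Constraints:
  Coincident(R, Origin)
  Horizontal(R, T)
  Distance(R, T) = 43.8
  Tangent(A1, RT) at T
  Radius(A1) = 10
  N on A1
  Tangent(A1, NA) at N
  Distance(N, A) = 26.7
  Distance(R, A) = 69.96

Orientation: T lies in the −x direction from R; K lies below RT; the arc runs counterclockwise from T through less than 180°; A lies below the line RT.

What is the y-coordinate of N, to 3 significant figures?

-6.54

Checks: ∠(KT, TR) = 90.00° ✓; |KT| = 10.00 ✓; |KN| = 10.00 ✓; ∠(KN, NA) = 90.00° ✓; |NA| = 26.70 ✓; |RA| = 69.96 ✓.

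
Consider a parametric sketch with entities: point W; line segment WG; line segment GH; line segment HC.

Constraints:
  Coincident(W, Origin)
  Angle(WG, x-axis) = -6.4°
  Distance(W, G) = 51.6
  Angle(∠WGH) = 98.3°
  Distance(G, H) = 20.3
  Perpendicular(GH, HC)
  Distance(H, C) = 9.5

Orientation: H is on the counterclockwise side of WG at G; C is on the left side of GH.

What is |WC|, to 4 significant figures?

49.97

∠WGH = 98.3°, so GH runs at -6.4° + (180° − 98.3°) = 75.30° from the x-axis; with |GH| = 20.3, H = G + 20.3·(cos 75.30°, sin 75.30°) = (56.43, 13.88). GH ⟂ HC; with |HC| = 9.5 on the left of GH, C = H + 9.5·(-0.9673, 0.2538) = (47.24, 16.29). Then |WC| = |C − W| = 49.97.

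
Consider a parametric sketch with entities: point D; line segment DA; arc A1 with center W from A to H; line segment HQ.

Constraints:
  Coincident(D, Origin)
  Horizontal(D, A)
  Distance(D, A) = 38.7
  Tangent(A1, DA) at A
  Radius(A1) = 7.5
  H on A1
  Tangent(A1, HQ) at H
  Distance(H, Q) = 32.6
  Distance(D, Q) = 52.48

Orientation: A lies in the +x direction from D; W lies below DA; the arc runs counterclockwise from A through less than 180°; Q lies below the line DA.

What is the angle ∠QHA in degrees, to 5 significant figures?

133.12°

D is at the origin; DA is horizontal with |DA| = 38.7 and A on the +x side, so A = (38.700, 0.0000). Since A1 is tangent to DA there, WA ⟂ DA, so W = A + (0, -7.5) = (38.700, -7.5000). Since WH ⟂ HQ (tangency), |WQ| = √(7.5² + 32.6²) = 33.452 regardless of where H sits on A1. So Q lies on both circle(D, 52.48) and circle(W, 33.452); the below-DA intersection is Q = (33.350, -40.521). H is the foot of the tangent from Q: H = (31.216, -7.9909).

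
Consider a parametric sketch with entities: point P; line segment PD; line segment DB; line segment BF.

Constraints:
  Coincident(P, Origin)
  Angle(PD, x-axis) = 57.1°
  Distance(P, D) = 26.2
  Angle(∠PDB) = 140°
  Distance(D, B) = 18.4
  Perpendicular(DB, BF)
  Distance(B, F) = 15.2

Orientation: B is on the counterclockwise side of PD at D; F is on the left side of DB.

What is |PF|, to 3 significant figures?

38.5

P is at the origin; PD runs at 57.1° with length 26.2, so D = 26.2·(cos 57.1°, sin 57.1°) = (14.2, 22.0). ∠PDB = 140.0°, so DB runs at 57.1° + (180° − 140.0°) = 97.1° from the x-axis; with |DB| = 18.4, B = D + 18.4·(cos 97.1°, sin 97.1°) = (12.0, 40.3). DB is perpendicular to BF; with |BF| = 15.2 on the left of DB, F = B + 15.2·(-0.992, -0.124) = (-3.13, 38.4). Then |PF| = |F − P| = 38.5.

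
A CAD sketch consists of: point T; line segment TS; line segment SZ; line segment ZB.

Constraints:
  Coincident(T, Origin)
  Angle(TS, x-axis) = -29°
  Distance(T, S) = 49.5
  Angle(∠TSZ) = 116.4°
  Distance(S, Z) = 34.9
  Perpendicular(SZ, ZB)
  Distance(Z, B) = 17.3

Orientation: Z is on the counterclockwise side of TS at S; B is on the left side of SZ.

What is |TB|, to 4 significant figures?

63.01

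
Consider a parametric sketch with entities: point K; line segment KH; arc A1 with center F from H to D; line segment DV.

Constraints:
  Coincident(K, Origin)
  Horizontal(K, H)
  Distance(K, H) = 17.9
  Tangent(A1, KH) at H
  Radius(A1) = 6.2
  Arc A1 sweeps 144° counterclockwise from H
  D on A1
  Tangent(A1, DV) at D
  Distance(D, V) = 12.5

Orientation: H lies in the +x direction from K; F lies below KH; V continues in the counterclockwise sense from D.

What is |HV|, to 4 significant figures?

19.66

K is at the origin; KH is horizontal with |KH| = 17.9 and H on the +x side, so H = (17.90, 0.000). The tangent condition forces FH to be normal to KH, so F = H + (0, -6.2) = (17.90, -6.200). On A1, H sits at bearing 90° from F; a 144° counterclockwise sweep puts D at bearing 234°, so D = F + 6.2·(cos 234°, sin 234°) = (14.26, -11.22). A1 meets DV tangentially, so FD is at right angles to DV, so DV runs along (−sin 234°, cos 234°); with |DV| = 12.5, V = (24.37, -18.56). Then |HV| = |V − H| = 19.66.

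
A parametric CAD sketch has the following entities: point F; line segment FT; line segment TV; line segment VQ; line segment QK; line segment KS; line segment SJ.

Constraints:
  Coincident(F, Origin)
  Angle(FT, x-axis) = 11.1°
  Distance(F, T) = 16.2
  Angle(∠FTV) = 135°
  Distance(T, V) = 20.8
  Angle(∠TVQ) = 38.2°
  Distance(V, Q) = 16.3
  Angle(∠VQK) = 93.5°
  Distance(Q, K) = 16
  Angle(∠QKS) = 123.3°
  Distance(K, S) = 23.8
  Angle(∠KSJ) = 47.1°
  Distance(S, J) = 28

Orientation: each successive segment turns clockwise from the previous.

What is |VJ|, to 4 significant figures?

2.668

∠QKS = 123.3° gives KS at 41.10° from the x-axis; with |KS| = 23.8, S = (32.67, 21.79). ∠KSJ = 47.1° gives SJ at -91.80° from the x-axis; with |SJ| = 28.0, J = (31.79, -6.193). Then |VJ| = |J − V| = 2.668.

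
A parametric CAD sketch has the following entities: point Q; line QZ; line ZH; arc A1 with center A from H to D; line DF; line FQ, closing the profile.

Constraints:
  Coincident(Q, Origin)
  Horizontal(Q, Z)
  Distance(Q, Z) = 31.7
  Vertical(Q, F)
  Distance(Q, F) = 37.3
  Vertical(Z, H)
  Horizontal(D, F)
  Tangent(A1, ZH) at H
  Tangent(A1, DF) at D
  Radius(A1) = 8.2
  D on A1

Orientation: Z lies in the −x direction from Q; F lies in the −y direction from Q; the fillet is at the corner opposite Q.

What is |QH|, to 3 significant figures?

43.0

The virtual corner opposite Q is at (-31.7, -37.3). Since A1 is tangent to ZH there, AH ⟂ ZH and tangency of A1 to DF means the radius AD is perpendicular to DF, with radius 8.2, so the center A sits 8.2 in from both sides at A = (-23.5, -29.1). That places the tangent points at H = (-31.7, -29.1) on ZH and D = (-23.5, -37.3) on DF. Then |QH| = |H − Q| = 43.0.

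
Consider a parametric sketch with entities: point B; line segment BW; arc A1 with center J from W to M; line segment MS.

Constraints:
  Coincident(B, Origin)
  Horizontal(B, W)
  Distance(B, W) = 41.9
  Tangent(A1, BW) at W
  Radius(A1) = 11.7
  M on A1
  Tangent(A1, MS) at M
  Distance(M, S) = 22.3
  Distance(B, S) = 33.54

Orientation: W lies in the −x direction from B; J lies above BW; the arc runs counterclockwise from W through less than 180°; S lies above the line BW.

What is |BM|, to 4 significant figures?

32.16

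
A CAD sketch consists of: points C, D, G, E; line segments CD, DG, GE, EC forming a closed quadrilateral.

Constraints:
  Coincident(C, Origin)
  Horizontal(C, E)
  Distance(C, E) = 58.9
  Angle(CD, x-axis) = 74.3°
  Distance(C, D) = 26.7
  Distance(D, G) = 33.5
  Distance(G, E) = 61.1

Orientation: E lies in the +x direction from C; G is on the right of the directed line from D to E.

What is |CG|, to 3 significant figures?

6.80

Checks: |DG| = 33.50 ✓; |GE| = 61.10 ✓.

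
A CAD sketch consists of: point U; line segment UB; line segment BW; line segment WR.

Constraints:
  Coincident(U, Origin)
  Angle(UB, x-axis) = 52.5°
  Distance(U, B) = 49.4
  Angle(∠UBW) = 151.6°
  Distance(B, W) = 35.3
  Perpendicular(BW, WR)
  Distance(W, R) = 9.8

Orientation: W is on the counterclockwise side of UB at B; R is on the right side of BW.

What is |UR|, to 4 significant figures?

85.50

U is at the origin; UB runs at 52.5° with length 49.4, so B = 49.4·(cos 52.5°, sin 52.5°) = (30.07, 39.19). ∠UBW = 151.6°, so BW runs at 52.5° + (180° − 151.6°) = 80.90° from the x-axis; with |BW| = 35.3, W = B + 35.3·(cos 80.90°, sin 80.90°) = (35.66, 74.05). BW ⟂ WR; with |WR| = 9.8 on the right of BW, R = W + 9.8·(0.9874, -0.1582) = (45.33, 72.50). Then |UR| = |R − U| = 85.50.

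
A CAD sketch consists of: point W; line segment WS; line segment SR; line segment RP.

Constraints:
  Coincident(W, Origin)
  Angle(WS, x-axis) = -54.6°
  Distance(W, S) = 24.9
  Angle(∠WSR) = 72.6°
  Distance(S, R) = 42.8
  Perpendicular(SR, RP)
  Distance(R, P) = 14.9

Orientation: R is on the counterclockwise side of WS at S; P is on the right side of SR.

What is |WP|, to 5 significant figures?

52.388

∠WSR = 72.6°, so SR runs at -54.6° + (180° − 72.6°) = 52.800° from the x-axis; with |SR| = 42.8, R = S + 42.8·(cos 52.800°, sin 52.800°) = (40.301, 13.795). SR is perpendicular to RP; with |RP| = 14.9 on the right of SR, P = R + 14.9·(0.79653, -0.60460) = (52.169, 4.7863). Then |WP| = |P − W| = 52.388.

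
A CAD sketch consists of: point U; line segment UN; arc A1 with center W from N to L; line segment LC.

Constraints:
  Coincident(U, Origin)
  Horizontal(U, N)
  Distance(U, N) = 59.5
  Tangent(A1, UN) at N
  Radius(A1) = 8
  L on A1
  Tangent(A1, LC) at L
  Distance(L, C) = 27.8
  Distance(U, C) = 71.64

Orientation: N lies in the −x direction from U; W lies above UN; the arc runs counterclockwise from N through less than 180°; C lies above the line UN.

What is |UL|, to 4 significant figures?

53.07

Checks: U = (0.00, 0.00) ✓; |WL| = 8.000 ✓; ∠(WL, LC) = 90.00° ✓; |LC| = 27.80 ✓; |UC| = 71.64 ✓.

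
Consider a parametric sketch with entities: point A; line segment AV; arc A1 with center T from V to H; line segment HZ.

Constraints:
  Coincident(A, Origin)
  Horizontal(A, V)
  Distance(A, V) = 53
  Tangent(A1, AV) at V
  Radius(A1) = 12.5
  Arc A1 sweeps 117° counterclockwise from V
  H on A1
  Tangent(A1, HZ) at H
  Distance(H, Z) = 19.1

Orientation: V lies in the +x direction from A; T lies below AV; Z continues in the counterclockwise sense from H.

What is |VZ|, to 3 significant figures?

35.3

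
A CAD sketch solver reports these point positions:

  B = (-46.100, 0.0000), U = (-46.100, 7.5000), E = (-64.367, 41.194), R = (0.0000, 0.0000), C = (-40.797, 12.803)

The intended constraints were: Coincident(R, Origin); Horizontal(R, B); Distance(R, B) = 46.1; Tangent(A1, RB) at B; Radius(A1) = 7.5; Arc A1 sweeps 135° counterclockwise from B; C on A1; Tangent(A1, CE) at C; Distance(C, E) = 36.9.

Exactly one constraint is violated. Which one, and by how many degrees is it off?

Tangent(A1, CE) at C — off by 5.30°.

R = (0.00, 0.00) ✓; R.y = 0.00, B.y = 0.00 ✓; |RB| = 46.10 ✓; ∠(UB, BR) = 90.00° ✓; |UB| = 7.500 ✓; bearing(U→C) − bearing(U→B) = 135.0° ✓; |UC| = 7.500 ✓; ∠(UC, CE) = 95.30° ✗; |CE| = 36.90 ✓.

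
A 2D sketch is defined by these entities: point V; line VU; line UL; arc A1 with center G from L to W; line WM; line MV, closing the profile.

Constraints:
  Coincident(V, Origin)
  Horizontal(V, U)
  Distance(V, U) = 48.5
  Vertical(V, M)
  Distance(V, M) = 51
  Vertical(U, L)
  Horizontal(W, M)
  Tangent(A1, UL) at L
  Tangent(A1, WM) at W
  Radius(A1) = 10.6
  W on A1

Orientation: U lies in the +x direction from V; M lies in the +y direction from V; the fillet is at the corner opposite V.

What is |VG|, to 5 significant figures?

55.395

V is at the origin; V and U share the same y with |VU| = 48.5 and U on the +x side, so U = (48.500, 0.0000). V and M share the same x with |VM| = 51.0 and M on the +y side, so M = (0.0000, 51.000). The virtual corner opposite V is at (48.500, 51.000). A1 meets UL tangentially, so GL is at right angles to UL and the tangent condition forces GW to be normal to WM, with radius 10.6, so the center G sits 10.6 in from both sides at G = (37.900, 40.400). Then |VG| = |G − V| = 55.395.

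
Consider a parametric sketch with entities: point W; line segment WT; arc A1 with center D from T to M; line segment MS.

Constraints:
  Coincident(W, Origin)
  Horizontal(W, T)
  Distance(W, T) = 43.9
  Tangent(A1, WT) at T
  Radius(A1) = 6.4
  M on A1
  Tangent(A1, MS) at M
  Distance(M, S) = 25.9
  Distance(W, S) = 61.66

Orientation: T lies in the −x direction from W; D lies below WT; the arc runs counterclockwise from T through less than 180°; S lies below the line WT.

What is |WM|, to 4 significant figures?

50.59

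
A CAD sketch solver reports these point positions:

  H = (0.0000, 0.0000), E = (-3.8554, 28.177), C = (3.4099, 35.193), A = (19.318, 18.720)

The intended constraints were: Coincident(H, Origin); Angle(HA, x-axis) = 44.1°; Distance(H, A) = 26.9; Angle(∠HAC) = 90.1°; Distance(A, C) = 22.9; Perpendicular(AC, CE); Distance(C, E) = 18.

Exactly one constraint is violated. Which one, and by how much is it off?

Distance(C, E) = 18 — off by 7.90.

H = (0.00, 0.00) ✓; HA at 44.10° ✓; |HA| = 26.90 ✓; ∠HAC = 90.10° ✓; |AC| = 22.90 ✓; ∠(AC, CE) = 90.00° ✓; |CE| = 10.10 ✗.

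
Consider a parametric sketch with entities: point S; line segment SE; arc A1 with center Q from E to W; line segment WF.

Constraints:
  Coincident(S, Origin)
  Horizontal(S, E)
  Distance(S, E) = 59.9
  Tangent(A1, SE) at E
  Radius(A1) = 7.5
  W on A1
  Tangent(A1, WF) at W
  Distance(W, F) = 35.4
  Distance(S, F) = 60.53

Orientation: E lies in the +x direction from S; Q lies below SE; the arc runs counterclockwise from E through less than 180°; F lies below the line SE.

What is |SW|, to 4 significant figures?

52.90

S is at the origin; S and E share the same y with |SE| = 59.9 and E on the +x side, so E = (59.90, 0.000). Since A1 is tangent to SE there, QE ⟂ SE, so Q = E + (0, -7.5) = (59.90, -7.500). Since QW ⟂ WF (tangency), |QF| = √(7.5² + 35.4²) = 36.19 regardless of where W sits on A1. So F lies on both circle(S, 60.53) and circle(Q, 36.19); the below-SE intersection is F = (45.00, -40.48). W is the foot of the tangent from F: W = (52.57, -5.896).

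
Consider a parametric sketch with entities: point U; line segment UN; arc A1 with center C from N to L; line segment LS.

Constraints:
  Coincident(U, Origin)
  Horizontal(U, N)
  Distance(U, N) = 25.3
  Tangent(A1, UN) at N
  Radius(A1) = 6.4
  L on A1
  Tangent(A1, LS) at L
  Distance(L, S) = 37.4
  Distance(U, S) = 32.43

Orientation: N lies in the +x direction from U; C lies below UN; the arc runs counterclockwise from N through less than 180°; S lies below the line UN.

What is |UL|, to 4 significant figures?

20.36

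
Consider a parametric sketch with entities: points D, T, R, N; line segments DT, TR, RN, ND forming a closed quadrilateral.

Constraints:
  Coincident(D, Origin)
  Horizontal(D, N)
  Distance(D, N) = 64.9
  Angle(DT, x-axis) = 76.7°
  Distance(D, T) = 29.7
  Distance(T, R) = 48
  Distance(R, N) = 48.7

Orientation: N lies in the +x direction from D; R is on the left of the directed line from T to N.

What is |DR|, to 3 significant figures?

69.5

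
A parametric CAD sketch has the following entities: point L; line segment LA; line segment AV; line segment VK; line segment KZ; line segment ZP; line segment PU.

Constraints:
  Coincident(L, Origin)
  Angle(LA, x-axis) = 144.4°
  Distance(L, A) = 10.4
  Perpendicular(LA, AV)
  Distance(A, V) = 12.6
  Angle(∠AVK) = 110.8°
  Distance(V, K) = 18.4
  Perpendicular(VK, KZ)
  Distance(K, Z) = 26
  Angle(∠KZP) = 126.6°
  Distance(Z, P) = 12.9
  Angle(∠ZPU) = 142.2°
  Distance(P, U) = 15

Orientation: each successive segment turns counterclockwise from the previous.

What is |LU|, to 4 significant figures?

21.67

L is at the origin; LA runs at 144.4° with length 10.4, so A = (-8.456, 6.054). LA is perpendicular to AV, so AV runs at -125.6°; with |AV| = 12.6, V = (-15.79, -4.191). ∠AVK = 110.8° gives VK at -56.40° from the x-axis; with |VK| = 18.4, K = (-5.609, -19.52). VK ⟂ KZ, so KZ runs at 33.60°; with |KZ| = 26.0, Z = (16.05, -5.129). ∠KZP = 126.6° gives ZP at 87.00° from the x-axis; with |ZP| = 12.9, P = (16.72, 7.754). ∠ZPU = 142.2° gives PU at 124.8° from the x-axis; with |PU| = 15.0, U = (8.162, 20.07). Then |LU| = |U − L| = 21.67.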